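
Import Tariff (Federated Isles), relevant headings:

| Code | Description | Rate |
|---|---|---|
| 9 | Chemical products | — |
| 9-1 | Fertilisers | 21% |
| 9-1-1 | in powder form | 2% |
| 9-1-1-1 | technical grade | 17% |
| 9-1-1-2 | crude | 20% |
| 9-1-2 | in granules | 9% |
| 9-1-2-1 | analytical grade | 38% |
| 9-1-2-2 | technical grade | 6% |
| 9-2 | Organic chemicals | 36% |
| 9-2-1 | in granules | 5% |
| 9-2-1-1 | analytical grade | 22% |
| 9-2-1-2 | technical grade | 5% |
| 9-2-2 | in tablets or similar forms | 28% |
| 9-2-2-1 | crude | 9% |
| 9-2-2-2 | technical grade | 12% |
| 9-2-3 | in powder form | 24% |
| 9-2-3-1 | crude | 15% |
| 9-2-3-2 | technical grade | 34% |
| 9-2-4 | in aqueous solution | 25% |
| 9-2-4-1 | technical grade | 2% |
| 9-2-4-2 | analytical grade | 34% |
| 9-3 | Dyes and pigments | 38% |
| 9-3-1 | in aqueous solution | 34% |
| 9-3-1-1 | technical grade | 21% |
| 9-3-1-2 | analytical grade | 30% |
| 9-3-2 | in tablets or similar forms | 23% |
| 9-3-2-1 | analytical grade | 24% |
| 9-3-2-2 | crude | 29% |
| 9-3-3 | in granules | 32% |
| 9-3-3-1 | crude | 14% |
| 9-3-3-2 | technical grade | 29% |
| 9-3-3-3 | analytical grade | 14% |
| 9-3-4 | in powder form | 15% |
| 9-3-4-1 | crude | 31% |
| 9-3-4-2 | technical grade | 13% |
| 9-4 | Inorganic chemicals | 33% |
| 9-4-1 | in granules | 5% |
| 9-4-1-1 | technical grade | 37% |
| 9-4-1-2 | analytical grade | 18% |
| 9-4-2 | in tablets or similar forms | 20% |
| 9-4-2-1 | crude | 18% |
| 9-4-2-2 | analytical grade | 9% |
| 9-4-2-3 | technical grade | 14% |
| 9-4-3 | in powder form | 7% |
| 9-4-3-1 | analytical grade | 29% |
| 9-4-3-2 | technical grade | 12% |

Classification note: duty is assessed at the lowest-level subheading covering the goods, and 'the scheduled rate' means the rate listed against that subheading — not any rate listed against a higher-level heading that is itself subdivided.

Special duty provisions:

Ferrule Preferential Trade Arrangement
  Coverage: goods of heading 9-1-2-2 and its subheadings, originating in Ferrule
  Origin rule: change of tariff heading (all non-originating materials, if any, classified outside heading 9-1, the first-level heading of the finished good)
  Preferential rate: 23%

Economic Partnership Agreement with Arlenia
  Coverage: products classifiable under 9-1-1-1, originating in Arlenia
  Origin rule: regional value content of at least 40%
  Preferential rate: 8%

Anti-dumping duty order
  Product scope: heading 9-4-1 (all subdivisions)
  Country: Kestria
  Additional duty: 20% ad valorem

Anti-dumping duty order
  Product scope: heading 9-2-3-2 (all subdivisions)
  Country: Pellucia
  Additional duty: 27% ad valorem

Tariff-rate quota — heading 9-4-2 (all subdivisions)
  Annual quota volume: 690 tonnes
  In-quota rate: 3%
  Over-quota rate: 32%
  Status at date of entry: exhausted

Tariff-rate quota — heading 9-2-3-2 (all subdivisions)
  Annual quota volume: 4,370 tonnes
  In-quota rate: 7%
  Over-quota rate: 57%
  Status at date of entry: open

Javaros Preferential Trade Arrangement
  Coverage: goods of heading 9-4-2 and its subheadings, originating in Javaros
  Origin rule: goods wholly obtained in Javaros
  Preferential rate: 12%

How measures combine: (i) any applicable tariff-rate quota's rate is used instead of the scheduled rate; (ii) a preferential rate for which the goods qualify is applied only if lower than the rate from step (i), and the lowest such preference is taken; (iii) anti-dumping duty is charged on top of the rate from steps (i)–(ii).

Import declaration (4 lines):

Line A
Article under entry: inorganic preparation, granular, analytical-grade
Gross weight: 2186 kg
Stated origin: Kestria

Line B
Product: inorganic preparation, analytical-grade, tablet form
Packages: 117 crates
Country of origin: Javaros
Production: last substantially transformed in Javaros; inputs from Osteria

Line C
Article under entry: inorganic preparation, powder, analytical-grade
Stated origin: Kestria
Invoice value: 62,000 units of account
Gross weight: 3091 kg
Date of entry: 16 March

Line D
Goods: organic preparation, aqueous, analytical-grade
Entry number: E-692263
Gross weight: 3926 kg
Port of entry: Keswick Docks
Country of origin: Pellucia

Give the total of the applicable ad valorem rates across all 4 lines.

133%

Line A: inorganic → 9-4; granular → 9-4-1; analytical-grade → 9-4-1-2. Scheduled 18%. anti-dumping (Kestria, 9-4-1): +20%; total 18% + 20% = 38%. → 38%.
Line B: inorganic → 9-4; tablet form → 9-4-2; analytical-grade → 9-4-2-2. Scheduled 9%. quota on 9-4-2 exhausted → over-quota 32%; Javaros agreement on 9-4-2: not wholly obtained. → 32%.
Line C: inorganic → 9-4; powder → 9-4-3; analytical-grade → 9-4-3-1. Scheduled 29%. No special measure applies. → 29%.
Line D: organic → 9-2; aqueous → 9-2-4; analytical-grade → 9-2-4-2. Scheduled 34%. No special measure applies. → 34%.
Sum: 38% + 32% + 29% + 34% = 133%.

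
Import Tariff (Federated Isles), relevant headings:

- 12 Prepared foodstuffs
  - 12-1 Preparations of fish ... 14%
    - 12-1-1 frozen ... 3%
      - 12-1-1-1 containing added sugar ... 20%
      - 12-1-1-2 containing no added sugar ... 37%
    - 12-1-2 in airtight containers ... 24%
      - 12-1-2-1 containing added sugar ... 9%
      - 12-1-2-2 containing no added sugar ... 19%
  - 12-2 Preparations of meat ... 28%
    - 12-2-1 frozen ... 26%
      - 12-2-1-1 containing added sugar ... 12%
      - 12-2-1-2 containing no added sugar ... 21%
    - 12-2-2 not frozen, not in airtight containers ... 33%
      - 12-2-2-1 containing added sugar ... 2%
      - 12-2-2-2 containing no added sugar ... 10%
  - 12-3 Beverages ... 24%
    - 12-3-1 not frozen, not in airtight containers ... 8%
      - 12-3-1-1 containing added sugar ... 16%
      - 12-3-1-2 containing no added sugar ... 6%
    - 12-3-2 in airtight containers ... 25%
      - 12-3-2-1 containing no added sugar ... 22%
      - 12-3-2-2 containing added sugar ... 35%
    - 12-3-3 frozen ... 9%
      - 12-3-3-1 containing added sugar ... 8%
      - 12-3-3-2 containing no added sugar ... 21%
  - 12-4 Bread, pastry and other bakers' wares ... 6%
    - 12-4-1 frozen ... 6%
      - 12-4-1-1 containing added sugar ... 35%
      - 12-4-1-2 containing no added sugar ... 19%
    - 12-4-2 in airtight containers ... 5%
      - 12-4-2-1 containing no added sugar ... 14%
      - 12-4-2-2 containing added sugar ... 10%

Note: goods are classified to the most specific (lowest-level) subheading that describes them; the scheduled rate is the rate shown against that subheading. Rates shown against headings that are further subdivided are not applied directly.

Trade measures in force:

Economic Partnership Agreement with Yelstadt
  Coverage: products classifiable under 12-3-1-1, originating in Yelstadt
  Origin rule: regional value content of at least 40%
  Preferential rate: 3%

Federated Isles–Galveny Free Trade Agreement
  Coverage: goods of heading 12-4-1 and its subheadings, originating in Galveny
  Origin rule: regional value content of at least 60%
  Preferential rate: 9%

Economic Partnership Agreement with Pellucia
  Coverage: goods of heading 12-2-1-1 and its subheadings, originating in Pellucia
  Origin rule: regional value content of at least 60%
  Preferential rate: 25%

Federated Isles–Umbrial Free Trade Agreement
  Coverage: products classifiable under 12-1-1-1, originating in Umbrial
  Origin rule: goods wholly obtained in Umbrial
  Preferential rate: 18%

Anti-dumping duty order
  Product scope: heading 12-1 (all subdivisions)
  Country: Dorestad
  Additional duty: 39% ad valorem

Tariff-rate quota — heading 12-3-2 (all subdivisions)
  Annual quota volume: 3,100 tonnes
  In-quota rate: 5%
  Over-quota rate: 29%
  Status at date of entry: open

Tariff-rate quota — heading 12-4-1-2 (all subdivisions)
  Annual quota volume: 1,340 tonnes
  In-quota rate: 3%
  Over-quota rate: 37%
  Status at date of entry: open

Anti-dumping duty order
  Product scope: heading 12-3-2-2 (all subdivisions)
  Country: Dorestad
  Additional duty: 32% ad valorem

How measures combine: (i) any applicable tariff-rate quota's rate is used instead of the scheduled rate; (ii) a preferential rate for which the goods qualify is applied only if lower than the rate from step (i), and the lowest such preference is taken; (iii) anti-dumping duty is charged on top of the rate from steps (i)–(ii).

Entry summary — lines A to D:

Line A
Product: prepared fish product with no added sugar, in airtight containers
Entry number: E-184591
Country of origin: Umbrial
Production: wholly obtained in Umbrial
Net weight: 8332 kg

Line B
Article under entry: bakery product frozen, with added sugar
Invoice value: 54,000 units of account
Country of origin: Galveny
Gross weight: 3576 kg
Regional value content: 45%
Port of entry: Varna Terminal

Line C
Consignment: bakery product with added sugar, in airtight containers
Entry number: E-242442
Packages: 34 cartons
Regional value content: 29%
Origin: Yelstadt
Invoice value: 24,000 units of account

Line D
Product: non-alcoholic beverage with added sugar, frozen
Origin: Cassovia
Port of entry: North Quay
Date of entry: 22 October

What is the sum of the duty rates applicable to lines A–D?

72%

Line A: prepared fish product → 12-1; in airtight containers → 12-1-2; with no added sugar → 12-1-2-2. Scheduled 19%. Umbrial agreement on 12-1-1-1: 12-1-2-2 not covered. → 19%.
Line B: bakery product → 12-4; frozen → 12-4-1; with added sugar → 12-4-1-1. Scheduled 35%. Galveny agreement on 12-4-1: RVC < 60%. → 35%.
Line C: bakery product → 12-4; in airtight containers → 12-4-2; with added sugar → 12-4-2-2. Scheduled 10%. Yelstadt agreement on 12-3-1-1: 12-4-2-2 not covered. → 10%.
Line D: non-alcoholic beverage → 12-3; frozen → 12-3-3; with added sugar → 12-3-3-1. Scheduled 8%. No special measure applies. → 8%.
Sum: 19% + 35% + 10% + 8% = 72%.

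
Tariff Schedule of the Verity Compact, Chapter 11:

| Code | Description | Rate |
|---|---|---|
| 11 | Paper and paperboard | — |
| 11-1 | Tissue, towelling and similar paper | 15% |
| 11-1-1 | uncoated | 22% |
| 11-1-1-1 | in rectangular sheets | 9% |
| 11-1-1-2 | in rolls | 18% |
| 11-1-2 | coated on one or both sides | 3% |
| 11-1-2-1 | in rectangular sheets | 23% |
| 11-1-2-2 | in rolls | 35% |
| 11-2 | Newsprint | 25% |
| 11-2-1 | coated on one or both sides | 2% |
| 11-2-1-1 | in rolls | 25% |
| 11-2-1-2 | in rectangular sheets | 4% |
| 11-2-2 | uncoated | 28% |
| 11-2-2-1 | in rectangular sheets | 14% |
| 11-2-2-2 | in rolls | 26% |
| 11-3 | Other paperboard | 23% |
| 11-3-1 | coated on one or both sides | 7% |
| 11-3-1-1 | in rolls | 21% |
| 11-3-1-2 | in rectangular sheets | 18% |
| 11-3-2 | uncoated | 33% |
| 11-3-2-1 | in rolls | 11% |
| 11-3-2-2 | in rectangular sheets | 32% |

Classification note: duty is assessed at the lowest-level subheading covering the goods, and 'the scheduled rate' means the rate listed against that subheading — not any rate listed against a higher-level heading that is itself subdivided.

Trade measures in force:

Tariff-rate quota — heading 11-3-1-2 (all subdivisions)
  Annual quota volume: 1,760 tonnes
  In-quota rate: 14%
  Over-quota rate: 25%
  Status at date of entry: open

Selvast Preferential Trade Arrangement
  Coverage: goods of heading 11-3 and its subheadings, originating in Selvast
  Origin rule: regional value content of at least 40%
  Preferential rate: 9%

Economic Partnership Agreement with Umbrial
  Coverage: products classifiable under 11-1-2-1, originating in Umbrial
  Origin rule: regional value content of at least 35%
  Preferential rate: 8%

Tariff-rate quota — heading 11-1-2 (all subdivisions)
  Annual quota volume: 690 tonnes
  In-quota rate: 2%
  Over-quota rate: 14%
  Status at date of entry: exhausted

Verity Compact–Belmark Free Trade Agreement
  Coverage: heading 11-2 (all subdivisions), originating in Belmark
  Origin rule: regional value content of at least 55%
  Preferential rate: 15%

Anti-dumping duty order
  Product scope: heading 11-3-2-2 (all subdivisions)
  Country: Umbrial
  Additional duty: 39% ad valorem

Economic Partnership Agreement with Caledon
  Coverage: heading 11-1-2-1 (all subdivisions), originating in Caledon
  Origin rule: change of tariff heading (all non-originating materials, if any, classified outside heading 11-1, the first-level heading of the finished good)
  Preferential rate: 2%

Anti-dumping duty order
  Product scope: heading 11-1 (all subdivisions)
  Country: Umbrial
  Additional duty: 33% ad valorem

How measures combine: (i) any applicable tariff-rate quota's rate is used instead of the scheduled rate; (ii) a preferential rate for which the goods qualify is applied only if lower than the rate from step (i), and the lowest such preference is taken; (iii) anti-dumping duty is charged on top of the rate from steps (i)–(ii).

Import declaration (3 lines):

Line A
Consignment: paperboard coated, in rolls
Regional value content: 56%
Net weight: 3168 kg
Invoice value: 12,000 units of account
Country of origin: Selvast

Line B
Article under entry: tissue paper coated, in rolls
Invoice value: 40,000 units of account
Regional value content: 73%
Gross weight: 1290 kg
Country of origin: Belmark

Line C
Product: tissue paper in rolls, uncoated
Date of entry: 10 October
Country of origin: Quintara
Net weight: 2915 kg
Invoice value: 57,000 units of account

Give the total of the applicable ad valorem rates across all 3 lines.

41%

Line A: paperboard → 11-3; coated → 11-3-1; in rolls → 11-3-1-1. Scheduled 21%. Selvast agreement on 11-3: RVC ≥ 40% → 9% available; preferential 9%. → 9%.
Line B: tissue paper → 11-1; coated → 11-1-2; in rolls → 11-1-2-2. Scheduled 35%. quota on 11-1-2 exhausted → over-quota 14%; Belmark agreement on 11-2: 11-1-2-2 not covered. → 14%.
Line C: tissue paper → 11-1; uncoated → 11-1-1; in rolls → 11-1-1-2. Scheduled 18%. No special measure applies. → 18%.
Sum: 9% + 14% + 18% = 41%.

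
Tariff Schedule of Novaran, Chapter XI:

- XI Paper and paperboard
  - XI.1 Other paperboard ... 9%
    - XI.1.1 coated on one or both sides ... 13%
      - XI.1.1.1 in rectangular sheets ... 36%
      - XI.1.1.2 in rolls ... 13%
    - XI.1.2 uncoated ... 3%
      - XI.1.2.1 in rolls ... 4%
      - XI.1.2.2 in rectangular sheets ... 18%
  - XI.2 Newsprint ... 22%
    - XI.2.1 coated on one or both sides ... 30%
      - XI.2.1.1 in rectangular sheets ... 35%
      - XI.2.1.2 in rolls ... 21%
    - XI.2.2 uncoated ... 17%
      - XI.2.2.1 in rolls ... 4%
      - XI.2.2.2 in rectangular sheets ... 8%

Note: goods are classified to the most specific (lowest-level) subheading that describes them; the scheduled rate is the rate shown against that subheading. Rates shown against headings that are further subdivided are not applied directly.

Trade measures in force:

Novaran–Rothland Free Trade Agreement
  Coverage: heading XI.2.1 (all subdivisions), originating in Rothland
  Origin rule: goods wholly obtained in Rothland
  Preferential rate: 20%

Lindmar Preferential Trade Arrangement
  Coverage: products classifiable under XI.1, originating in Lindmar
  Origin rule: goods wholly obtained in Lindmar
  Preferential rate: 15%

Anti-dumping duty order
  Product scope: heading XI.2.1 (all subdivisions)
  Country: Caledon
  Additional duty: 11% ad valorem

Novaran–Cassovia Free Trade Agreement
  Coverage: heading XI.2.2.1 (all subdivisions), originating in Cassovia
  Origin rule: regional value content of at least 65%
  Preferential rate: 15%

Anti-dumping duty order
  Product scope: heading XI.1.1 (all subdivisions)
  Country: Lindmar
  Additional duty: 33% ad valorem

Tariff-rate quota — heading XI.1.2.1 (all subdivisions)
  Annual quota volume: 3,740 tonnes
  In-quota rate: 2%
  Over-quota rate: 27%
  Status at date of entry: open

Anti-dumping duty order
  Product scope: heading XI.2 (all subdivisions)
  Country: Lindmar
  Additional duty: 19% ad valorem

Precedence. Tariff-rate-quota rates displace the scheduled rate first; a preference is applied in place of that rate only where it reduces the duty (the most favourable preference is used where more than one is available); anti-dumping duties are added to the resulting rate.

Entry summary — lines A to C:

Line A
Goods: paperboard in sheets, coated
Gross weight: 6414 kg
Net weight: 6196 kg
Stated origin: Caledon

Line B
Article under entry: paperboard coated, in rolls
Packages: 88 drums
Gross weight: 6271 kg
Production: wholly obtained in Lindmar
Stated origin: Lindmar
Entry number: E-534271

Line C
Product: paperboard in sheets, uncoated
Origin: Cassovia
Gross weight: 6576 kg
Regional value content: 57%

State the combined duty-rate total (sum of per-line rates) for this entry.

Line A: paperboard → XI.1; coated → XI.1.1; in sheets → XI.1.1.1. Scheduled 36%. No special measure applies. → 36%.
Line B: paperboard → XI.1; coated → XI.1.1; in rolls → XI.1.1.2. Scheduled 13%. Lindmar agreement on XI.1: wholly obtained → 15% available; preference 15% not lower than 13% → no reduction; anti-dumping (Lindmar, XI.1.1): +33%; total 13% + 33% = 46%. → 46%.
Line C: paperboard → XI.1; uncoated → XI.1.2; in sheets → XI.1.2.2. Scheduled 18%. Cassovia agreement on XI.2.2.1: XI.1.2.2 not covered. → 18%.
Sum: 36% + 46% + 18% = 100%.

100%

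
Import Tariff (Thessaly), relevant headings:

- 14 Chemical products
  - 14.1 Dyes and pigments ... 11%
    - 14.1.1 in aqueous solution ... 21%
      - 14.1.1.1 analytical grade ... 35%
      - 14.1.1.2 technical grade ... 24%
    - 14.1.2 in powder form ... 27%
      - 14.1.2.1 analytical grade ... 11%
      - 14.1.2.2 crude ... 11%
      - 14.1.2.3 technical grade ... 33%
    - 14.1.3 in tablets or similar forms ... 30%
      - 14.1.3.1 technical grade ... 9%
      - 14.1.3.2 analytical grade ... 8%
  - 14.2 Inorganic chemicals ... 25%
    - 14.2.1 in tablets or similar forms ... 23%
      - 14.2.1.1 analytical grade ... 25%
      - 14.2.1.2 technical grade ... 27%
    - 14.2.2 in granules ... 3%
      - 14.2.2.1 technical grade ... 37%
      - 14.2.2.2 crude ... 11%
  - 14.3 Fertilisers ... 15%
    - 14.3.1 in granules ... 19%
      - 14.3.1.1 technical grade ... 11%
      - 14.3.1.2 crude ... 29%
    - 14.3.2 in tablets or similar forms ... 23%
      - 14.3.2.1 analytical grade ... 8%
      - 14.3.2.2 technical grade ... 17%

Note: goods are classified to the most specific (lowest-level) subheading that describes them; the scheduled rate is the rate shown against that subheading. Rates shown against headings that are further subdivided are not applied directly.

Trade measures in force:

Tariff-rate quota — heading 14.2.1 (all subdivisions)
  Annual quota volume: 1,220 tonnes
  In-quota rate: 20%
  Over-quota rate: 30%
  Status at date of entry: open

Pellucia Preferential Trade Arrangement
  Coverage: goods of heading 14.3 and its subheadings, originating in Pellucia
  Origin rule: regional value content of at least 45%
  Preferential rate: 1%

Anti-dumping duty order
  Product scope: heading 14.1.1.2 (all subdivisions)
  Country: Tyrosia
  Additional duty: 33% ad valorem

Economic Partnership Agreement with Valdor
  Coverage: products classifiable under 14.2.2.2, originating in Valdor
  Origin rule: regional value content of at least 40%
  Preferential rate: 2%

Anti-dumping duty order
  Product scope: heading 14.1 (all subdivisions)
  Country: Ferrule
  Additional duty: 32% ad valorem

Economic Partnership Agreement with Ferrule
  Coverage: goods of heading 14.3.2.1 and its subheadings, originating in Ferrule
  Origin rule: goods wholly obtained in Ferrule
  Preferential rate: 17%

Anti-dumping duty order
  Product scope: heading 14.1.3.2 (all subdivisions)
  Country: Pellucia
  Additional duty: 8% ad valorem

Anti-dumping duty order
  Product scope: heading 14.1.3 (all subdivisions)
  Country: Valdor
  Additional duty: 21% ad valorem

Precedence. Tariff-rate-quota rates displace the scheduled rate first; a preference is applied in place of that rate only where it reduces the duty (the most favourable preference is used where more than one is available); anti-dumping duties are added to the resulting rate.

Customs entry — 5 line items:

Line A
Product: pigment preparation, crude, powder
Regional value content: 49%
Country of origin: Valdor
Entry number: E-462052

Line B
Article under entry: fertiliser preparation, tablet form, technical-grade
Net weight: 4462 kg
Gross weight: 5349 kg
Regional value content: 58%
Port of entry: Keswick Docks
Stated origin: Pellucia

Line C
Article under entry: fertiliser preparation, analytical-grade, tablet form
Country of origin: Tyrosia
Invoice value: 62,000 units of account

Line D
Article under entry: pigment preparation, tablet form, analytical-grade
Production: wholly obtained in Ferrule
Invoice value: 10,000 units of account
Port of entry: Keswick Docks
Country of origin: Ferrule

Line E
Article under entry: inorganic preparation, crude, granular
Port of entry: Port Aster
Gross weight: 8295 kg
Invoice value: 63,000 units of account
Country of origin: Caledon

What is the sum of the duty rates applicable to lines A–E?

Line A: pigment → 14.1; powder → 14.1.2; crude → 14.1.2.2. Scheduled 11%. Valdor agreement on 14.2.2.2: 14.1.2.2 not covered. → 11%.
Line B: fertiliser → 14.3; tablet form → 14.3.2; technical-grade → 14.3.2.2. Scheduled 17%. Pellucia agreement on 14.3: RVC ≥ 45% → 1% available; preferential 1%. → 1%.
Line C: fertiliser → 14.3; tablet form → 14.3.2; analytical-grade → 14.3.2.1. Scheduled 8%. No special measure applies. → 8%.
Line D: pigment → 14.1; tablet form → 14.1.3; analytical-grade → 14.1.3.2. Scheduled 8%. Ferrule agreement on 14.3.2.1: 14.1.3.2 not covered; anti-dumping (Ferrule, 14.1): +32%; total 8% + 32% = 40%. → 40%.
Line E: inorganic → 14.2; granular → 14.2.2; crude → 14.2.2.2. Scheduled 11%. No special measure applies. → 11%.
Sum: 11% + 1% + 8% + 40% + 11% = 71%.

71%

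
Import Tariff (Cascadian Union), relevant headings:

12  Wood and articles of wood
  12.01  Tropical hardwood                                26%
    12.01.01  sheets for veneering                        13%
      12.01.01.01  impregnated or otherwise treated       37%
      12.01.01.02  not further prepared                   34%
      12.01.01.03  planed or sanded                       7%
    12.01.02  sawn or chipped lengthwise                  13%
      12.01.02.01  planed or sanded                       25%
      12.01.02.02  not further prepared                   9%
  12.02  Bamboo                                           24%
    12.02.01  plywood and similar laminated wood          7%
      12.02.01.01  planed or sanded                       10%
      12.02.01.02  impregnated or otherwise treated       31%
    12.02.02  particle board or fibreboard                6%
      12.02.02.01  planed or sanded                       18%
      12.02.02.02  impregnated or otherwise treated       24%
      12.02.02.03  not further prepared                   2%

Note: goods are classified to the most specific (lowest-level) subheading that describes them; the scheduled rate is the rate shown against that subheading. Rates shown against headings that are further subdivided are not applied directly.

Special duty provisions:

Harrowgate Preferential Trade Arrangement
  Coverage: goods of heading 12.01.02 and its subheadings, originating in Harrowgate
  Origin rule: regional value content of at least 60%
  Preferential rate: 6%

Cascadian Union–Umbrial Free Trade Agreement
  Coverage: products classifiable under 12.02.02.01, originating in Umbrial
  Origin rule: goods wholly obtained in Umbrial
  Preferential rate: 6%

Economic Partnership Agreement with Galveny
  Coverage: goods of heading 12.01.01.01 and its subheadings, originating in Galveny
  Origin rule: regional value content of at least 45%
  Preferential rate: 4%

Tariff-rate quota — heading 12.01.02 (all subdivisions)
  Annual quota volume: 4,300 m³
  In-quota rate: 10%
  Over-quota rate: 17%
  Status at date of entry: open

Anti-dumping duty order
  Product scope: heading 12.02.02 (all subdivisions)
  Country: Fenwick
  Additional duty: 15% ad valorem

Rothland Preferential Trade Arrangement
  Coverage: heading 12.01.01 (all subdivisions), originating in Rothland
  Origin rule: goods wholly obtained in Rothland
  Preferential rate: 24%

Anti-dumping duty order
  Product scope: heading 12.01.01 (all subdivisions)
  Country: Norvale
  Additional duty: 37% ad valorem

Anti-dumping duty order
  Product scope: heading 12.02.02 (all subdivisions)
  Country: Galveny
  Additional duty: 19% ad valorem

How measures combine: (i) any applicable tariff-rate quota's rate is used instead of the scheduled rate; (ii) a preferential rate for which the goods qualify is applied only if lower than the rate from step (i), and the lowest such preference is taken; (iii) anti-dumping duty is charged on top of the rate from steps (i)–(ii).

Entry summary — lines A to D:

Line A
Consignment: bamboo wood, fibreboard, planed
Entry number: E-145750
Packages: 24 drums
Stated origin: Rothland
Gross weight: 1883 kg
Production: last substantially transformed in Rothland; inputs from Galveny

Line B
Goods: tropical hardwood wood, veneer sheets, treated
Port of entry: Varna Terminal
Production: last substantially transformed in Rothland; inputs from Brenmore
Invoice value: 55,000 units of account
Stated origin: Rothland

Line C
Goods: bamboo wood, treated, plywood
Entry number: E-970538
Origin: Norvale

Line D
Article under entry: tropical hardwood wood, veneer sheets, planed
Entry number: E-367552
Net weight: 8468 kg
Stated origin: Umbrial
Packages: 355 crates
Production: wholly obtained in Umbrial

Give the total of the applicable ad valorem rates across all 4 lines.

Line A: bamboo → 12.02; fibreboard → 12.02.02; planed → 12.02.02.01. Scheduled 18%. Rothland agreement on 12.01.01: 12.02.02.01 not covered. → 18%.
Line B: tropical hardwood → 12.01; veneer sheets → 12.01.01; treated → 12.01.01.01. Scheduled 37%. Rothland agreement on 12.01.01: not wholly obtained. → 37%.
Line C: bamboo → 12.02; plywood → 12.02.01; treated → 12.02.01.02. Scheduled 31%. No special measure applies. → 31%.
Line D: tropical hardwood → 12.01; veneer sheets → 12.01.01; planed → 12.01.01.03. Scheduled 7%. Umbrial agreement on 12.02.02.01: 12.01.01.03 not covered. → 7%.
Sum: 18% + 37% + 31% + 7% = 93%.

93%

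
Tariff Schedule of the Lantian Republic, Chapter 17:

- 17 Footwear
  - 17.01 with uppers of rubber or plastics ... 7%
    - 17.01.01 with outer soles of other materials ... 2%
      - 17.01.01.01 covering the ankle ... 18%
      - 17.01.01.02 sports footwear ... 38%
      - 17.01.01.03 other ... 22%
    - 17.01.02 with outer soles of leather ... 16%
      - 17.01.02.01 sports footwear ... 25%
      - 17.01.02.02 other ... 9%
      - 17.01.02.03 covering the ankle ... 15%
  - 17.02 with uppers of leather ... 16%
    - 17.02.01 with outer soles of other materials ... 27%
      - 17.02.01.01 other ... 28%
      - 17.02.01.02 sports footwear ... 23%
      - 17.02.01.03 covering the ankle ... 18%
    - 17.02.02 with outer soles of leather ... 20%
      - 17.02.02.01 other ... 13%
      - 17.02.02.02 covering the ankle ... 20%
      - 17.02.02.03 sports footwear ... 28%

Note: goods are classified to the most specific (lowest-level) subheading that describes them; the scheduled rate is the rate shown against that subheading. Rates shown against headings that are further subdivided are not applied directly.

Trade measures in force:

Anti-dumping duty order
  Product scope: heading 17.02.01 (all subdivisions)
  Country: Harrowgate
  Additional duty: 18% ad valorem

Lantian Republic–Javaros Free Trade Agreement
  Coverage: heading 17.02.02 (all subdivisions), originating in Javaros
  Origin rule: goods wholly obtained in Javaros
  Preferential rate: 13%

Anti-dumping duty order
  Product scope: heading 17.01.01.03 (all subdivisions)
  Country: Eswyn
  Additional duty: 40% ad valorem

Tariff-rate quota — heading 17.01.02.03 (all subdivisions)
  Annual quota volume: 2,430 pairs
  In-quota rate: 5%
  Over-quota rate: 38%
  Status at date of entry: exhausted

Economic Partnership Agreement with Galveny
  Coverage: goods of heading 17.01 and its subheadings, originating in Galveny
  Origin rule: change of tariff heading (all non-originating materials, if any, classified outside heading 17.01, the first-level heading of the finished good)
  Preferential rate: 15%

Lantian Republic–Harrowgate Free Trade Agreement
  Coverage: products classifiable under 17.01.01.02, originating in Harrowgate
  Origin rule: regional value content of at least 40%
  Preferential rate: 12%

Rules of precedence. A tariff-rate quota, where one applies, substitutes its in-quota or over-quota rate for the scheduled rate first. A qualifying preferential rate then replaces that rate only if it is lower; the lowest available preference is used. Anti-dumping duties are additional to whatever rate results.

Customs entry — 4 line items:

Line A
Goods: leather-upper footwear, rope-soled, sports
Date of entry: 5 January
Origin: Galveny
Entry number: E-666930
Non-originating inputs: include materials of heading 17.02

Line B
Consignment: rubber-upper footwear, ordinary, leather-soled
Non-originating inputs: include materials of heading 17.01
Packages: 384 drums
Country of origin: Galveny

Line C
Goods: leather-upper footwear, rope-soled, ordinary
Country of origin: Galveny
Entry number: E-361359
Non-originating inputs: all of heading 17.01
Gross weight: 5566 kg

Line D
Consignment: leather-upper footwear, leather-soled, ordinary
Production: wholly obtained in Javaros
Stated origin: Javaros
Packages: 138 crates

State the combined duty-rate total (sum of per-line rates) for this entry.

Line A: leather-upper → 17.02; rope-soled → 17.02.01; sports → 17.02.01.02. Scheduled 23%. Galveny agreement on 17.01: 17.02.01.02 not covered. → 23%.
Line B: rubber-upper → 17.01; leather-soled → 17.01.02; ordinary → 17.01.02.02. Scheduled 9%. Galveny agreement on 17.01: CTH not met. → 9%.
Line C: leather-upper → 17.02; rope-soled → 17.02.01; ordinary → 17.02.01.01. Scheduled 28%. Galveny agreement on 17.01: 17.02.01.01 not covered. → 28%.
Line D: leather-upper → 17.02; leather-soled → 17.02.02; ordinary → 17.02.02.01. Scheduled 13%. Javaros agreement on 17.02.02: wholly obtained → 13% available; preference 13% not lower than 13% → no reduction. → 13%.
Sum: 23% + 9% + 28% + 13% = 73%.

73%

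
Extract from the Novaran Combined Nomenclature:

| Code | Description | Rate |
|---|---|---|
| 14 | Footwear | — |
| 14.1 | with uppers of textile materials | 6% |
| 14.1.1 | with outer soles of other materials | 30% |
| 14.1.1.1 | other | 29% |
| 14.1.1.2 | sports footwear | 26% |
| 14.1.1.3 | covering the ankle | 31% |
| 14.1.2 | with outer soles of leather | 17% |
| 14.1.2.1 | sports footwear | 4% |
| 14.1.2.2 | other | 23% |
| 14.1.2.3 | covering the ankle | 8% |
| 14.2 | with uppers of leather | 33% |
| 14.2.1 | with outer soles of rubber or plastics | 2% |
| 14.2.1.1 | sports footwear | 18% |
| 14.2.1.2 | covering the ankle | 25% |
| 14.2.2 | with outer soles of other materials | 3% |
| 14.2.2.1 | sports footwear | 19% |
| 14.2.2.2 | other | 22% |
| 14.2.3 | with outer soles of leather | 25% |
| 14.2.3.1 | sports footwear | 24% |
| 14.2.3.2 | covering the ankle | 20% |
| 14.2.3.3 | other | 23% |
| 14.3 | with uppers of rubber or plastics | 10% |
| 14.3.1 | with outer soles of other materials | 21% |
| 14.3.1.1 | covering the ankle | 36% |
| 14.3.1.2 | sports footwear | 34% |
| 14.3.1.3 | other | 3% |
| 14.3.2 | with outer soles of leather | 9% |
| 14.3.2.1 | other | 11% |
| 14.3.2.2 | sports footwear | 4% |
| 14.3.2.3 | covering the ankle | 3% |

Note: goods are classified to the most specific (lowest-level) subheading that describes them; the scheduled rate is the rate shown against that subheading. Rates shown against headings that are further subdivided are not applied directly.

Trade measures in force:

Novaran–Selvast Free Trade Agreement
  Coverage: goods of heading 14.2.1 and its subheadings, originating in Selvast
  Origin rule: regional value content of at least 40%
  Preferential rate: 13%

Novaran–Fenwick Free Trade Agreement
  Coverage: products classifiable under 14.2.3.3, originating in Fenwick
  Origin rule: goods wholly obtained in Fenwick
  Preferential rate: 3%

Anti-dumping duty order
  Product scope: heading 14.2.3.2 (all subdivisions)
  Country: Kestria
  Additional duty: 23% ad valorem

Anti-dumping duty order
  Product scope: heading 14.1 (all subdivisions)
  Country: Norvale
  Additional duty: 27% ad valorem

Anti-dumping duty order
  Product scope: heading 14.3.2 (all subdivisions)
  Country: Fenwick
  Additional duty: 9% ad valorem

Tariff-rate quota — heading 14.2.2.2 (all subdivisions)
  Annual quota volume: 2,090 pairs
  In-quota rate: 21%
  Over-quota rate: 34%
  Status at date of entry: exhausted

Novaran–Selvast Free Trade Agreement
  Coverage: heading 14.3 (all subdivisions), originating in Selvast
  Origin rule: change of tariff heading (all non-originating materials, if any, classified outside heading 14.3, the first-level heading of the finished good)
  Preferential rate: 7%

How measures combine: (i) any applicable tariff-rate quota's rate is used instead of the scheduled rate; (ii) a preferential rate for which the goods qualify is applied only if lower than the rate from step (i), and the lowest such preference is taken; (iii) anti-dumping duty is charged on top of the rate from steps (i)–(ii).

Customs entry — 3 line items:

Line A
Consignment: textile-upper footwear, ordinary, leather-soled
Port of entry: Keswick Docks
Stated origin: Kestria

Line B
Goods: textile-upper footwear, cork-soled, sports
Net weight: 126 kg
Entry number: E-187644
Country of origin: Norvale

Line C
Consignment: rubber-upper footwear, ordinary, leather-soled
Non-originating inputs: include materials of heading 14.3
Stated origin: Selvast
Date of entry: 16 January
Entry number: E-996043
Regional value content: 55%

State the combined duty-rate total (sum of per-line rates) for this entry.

87%

Line A: textile-upper → 14.1; leather-soled → 14.1.2; ordinary → 14.1.2.2. Scheduled 23%. No special measure applies. → 23%.
Line B: textile-upper → 14.1; cork-soled → 14.1.1; sports → 14.1.1.2. Scheduled 26%. anti-dumping (Norvale, 14.1): +27%; total 26% + 27% = 53%. → 53%.
Line C: rubber-upper → 14.3; leather-soled → 14.3.2; ordinary → 14.3.2.1. Scheduled 11%. Selvast agreement on 14.2.1: 14.3.2.1 not covered; Selvast agreement on 14.3: CTH not met. → 11%.
Sum: 23% + 53% + 11% = 87%.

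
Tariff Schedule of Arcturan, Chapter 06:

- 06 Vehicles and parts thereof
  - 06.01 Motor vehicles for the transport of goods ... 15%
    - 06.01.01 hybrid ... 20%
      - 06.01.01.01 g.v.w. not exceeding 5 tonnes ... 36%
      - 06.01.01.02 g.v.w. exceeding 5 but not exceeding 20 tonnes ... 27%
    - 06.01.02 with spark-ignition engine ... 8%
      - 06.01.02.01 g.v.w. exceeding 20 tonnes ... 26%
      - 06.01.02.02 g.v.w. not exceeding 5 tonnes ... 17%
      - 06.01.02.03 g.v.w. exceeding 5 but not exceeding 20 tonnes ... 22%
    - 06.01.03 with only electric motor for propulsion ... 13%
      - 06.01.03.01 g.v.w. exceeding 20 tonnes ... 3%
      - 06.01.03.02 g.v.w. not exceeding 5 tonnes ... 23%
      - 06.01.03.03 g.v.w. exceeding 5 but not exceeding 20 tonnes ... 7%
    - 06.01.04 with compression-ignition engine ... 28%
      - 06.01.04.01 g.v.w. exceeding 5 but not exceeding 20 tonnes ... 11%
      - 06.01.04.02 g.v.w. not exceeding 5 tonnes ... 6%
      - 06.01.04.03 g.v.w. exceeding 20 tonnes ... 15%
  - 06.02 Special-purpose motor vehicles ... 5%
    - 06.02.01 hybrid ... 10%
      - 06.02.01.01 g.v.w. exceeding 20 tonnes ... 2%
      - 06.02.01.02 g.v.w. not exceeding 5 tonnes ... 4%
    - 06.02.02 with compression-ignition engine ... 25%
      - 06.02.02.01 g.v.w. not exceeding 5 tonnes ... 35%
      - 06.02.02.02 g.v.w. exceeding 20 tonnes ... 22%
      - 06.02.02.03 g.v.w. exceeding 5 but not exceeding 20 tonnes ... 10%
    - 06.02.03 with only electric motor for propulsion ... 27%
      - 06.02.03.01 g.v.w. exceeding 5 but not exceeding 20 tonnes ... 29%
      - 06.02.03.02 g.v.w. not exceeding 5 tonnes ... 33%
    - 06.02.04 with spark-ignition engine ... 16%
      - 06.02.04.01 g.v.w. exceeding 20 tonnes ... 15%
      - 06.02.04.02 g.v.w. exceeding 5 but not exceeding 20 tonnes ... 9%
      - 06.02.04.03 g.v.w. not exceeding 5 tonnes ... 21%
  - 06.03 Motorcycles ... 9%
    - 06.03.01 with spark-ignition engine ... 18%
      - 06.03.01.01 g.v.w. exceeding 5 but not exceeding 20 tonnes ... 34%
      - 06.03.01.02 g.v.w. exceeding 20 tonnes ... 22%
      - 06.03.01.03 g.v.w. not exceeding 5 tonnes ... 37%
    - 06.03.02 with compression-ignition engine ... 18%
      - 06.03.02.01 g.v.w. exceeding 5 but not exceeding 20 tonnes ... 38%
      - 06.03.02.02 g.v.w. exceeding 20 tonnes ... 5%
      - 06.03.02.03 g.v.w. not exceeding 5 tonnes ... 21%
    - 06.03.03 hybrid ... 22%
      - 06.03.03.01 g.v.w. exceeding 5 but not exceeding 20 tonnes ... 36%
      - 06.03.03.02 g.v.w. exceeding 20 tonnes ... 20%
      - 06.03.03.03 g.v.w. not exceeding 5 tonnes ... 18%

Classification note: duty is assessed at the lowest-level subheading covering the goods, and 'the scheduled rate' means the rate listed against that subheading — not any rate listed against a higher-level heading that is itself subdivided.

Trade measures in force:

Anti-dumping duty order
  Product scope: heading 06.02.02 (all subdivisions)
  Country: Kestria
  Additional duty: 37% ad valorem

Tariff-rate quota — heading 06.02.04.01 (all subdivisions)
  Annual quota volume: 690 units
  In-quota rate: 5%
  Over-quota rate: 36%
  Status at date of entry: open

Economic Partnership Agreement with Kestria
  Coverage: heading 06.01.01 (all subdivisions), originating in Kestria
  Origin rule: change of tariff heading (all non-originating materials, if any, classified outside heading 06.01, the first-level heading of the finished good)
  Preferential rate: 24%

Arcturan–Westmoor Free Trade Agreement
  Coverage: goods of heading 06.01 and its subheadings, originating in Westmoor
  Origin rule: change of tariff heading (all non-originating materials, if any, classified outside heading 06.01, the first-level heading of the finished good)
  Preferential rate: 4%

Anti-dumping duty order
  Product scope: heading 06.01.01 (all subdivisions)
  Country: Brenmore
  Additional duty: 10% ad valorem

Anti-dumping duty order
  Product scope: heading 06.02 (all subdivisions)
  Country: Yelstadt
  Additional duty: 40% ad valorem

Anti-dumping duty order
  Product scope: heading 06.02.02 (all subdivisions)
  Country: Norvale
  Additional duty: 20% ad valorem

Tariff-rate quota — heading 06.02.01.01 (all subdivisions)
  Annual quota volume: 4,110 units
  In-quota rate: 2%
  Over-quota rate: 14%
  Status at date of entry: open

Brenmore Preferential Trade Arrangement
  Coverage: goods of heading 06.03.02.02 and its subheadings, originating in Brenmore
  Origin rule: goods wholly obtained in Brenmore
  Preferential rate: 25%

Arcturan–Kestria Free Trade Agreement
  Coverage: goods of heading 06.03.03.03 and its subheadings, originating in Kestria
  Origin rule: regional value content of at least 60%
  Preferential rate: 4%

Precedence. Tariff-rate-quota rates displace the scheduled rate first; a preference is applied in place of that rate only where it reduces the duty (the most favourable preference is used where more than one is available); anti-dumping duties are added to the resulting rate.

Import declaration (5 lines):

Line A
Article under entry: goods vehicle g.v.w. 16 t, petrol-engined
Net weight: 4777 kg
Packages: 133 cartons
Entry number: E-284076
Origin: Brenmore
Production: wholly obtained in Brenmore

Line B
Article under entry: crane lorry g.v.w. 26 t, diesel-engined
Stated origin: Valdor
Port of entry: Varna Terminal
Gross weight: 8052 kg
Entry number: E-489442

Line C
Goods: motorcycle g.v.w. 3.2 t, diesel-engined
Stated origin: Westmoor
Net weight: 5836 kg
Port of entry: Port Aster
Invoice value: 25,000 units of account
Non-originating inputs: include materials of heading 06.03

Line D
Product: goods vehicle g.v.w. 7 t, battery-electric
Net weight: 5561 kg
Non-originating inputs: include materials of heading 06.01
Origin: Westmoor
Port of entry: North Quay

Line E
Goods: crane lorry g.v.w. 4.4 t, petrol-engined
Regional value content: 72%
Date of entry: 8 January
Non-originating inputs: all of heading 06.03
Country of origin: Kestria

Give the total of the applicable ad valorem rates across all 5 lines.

Line A: goods vehicle → 06.01; petrol-engined → 06.01.02; g.v.w. 16 t → 06.01.02.03. Scheduled 22%. Brenmore agreement on 06.03.02.02: 06.01.02.03 not covered. → 22%.
Line B: crane lorry → 06.02; diesel-engined → 06.02.02; g.v.w. 26 t → 06.02.02.02. Scheduled 22%. No special measure applies. → 22%.
Line C: motorcycle → 06.03; diesel-engined → 06.03.02; g.v.w. 3.2 t → 06.03.02.03. Scheduled 21%. Westmoor agreement on 06.01: 06.03.02.03 not covered. → 21%.
Line D: goods vehicle → 06.01; battery-electric → 06.01.03; g.v.w. 7 t → 06.01.03.03. Scheduled 7%. Westmoor agreement on 06.01: CTH not met. → 7%.
Line E: crane lorry → 06.02; petrol-engined → 06.02.04; g.v.w. 4.4 t → 06.02.04.03. Scheduled 21%. Kestria agreement on 06.01.01: 06.02.04.03 not covered; Kestria agreement on 06.03.03.03: 06.02.04.03 not covered. → 21%.
Sum: 22% + 22% + 21% + 7% + 21% = 93%.

93%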